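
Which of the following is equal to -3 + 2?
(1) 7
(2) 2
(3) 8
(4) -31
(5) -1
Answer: 5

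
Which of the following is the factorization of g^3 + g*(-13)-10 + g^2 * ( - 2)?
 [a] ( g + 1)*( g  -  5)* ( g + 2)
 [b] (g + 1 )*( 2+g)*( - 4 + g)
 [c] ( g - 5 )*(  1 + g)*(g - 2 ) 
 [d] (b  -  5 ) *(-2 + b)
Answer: a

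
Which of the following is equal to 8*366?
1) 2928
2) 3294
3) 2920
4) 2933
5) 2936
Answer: 1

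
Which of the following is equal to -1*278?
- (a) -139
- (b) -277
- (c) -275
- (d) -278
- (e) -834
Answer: d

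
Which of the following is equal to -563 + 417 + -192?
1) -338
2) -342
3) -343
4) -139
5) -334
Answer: 1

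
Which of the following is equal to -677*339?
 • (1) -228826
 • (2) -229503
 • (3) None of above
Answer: 2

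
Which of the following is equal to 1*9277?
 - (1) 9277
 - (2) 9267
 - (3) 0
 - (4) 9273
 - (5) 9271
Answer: 1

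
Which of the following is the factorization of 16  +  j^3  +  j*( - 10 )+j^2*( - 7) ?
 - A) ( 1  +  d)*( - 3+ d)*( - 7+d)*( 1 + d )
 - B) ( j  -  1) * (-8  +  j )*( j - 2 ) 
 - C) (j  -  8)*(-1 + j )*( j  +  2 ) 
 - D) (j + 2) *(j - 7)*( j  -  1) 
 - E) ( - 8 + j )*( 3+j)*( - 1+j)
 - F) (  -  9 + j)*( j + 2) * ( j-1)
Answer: C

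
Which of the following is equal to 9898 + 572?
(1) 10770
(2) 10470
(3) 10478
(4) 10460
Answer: 2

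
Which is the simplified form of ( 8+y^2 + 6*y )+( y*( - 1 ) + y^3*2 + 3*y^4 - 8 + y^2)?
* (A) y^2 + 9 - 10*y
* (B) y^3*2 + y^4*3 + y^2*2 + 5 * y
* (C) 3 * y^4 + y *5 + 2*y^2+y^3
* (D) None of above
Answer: B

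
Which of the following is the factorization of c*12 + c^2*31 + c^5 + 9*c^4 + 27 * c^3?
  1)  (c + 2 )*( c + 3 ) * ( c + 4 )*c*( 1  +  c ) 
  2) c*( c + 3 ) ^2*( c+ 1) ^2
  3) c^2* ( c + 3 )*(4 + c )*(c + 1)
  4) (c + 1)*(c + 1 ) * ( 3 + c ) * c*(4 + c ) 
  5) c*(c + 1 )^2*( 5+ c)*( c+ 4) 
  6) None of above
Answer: 4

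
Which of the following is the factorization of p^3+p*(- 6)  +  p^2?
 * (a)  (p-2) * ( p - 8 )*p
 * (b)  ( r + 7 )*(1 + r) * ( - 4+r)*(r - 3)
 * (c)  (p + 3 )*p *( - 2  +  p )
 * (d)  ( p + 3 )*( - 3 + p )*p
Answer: c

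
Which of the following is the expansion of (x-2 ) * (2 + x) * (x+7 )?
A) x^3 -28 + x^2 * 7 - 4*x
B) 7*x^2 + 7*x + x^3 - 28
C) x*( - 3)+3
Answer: A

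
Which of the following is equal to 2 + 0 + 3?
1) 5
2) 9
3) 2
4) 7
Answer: 1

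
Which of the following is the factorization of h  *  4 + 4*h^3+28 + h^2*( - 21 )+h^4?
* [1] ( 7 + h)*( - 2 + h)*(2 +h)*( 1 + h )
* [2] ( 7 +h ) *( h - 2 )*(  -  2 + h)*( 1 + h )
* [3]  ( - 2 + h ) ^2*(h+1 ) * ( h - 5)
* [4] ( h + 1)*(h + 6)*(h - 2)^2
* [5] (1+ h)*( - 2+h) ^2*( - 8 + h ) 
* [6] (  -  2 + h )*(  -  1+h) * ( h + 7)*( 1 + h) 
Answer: 2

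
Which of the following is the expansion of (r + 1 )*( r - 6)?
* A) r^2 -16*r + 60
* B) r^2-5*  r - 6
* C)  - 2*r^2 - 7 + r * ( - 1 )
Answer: B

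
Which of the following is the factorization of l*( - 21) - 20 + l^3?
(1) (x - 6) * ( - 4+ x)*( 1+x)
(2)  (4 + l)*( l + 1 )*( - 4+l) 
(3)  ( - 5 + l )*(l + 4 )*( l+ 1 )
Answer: 3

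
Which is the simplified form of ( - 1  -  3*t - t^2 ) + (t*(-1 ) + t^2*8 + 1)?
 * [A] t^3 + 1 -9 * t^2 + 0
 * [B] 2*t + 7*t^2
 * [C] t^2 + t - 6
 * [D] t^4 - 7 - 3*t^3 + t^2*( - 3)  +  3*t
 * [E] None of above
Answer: E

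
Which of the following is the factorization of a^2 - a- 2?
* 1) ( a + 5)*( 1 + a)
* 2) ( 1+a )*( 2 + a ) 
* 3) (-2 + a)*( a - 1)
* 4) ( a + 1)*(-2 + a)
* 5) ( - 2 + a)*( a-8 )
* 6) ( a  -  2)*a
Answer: 4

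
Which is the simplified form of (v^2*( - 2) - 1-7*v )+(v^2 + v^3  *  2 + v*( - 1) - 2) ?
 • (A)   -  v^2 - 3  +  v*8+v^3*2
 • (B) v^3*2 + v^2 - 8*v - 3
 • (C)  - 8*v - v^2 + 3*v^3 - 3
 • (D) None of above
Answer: D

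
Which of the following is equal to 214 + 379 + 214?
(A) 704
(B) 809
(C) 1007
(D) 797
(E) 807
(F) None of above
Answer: E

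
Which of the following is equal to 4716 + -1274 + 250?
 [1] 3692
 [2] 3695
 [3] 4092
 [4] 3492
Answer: 1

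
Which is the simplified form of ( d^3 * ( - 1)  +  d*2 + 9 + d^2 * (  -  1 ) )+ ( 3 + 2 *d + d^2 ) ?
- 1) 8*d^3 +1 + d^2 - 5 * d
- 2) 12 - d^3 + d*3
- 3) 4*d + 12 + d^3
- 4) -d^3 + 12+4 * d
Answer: 4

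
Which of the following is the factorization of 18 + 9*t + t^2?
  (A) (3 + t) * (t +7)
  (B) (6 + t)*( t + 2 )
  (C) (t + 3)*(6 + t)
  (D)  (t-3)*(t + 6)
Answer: C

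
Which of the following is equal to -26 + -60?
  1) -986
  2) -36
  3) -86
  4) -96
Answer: 3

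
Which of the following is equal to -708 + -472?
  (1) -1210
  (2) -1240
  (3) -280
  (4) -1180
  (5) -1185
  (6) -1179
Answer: 4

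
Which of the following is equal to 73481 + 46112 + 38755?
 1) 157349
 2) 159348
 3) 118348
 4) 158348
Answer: 4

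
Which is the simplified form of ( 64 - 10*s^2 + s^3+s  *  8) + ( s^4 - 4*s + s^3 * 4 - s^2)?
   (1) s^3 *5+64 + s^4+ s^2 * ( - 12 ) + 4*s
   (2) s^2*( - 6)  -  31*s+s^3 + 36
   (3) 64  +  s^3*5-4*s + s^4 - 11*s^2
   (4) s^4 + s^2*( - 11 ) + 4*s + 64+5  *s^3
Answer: 4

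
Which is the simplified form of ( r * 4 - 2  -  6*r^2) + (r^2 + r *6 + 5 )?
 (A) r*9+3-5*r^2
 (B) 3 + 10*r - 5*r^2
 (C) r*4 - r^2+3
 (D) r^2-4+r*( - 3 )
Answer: B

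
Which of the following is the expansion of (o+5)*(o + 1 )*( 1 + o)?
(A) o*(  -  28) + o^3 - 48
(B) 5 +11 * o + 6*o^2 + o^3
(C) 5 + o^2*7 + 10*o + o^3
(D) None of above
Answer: D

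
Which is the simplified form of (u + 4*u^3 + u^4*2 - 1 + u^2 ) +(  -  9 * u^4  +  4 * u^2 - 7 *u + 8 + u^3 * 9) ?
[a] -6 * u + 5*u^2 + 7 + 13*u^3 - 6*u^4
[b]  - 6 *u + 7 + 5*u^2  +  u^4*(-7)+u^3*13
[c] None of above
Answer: b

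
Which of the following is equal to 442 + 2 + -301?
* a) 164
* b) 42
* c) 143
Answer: c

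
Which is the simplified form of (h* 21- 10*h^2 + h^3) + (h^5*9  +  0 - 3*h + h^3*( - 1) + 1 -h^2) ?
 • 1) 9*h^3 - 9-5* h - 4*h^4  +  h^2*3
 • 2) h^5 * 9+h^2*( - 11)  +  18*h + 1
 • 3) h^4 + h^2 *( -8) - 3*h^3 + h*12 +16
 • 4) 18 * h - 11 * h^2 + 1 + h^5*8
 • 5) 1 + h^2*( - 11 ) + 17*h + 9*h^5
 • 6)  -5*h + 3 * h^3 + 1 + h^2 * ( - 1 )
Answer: 2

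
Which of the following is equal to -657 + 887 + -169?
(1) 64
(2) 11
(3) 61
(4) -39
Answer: 3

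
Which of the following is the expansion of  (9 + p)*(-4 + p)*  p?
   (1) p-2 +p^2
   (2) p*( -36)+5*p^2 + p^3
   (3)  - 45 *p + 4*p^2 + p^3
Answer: 2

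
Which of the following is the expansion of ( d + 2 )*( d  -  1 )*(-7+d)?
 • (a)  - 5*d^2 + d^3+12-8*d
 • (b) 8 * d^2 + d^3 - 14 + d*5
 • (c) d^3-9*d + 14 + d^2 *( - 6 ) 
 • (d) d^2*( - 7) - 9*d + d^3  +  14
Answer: c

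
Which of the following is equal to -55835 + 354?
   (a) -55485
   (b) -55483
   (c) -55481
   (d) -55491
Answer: c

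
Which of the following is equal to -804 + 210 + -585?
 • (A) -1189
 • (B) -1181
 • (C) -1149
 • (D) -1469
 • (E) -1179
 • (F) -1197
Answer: E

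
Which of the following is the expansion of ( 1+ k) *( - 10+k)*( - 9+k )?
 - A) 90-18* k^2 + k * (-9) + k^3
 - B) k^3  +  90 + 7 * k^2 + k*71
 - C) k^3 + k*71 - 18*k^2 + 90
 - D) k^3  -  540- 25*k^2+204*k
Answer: C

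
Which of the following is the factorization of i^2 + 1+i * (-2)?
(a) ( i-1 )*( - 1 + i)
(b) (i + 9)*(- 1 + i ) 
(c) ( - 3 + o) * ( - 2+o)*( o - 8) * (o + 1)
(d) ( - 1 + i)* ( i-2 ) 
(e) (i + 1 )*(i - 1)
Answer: a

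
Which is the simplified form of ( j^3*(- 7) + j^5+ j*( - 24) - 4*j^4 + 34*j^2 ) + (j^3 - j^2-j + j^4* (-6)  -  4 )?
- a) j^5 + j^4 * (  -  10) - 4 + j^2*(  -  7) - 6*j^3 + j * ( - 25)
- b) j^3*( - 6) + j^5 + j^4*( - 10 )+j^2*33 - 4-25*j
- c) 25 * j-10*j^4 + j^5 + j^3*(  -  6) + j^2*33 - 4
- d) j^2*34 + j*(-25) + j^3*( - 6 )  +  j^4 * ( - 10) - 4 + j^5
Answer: b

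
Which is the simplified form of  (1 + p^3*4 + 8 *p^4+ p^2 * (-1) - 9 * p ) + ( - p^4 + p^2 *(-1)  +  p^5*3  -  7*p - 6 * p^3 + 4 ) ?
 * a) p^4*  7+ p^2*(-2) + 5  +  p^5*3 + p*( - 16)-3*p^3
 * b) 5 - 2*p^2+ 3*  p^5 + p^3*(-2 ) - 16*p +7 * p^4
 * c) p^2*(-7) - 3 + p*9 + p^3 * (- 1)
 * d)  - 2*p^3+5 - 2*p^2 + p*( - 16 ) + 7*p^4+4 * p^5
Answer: b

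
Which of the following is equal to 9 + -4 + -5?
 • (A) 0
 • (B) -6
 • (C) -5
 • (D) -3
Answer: A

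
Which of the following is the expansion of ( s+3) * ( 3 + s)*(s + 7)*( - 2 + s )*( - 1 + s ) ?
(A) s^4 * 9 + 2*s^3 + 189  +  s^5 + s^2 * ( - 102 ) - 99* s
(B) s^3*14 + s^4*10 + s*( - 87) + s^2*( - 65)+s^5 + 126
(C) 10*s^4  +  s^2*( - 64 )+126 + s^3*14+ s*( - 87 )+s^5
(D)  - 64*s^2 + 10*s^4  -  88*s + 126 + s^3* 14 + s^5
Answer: C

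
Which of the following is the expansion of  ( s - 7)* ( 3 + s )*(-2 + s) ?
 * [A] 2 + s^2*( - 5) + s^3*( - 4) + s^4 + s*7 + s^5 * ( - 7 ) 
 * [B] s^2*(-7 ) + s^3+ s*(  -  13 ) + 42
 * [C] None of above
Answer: C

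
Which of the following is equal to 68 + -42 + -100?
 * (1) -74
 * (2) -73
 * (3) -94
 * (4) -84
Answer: 1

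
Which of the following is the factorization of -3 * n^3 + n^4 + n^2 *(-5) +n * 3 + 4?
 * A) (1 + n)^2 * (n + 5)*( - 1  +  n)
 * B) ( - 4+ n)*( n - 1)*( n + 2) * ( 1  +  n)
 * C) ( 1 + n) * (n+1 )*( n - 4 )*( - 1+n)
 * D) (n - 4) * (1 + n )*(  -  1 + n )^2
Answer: C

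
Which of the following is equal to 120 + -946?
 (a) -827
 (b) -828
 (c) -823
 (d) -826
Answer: d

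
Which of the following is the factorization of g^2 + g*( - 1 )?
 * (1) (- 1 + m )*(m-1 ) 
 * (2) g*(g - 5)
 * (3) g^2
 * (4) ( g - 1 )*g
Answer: 4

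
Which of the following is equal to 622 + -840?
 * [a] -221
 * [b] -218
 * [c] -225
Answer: b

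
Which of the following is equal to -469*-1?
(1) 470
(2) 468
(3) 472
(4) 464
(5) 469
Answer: 5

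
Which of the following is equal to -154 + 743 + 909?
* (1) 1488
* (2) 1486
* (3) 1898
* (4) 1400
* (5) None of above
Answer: 5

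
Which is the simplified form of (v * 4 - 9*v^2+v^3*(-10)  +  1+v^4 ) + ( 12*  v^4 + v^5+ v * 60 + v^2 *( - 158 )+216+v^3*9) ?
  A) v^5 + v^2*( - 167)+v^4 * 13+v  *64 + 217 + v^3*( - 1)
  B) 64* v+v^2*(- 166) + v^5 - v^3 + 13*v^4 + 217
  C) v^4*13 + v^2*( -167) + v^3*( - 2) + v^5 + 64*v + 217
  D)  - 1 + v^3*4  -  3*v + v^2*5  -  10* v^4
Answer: A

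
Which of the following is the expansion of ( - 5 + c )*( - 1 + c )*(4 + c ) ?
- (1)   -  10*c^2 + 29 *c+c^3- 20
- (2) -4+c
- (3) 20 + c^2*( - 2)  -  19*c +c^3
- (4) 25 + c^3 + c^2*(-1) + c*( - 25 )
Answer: 3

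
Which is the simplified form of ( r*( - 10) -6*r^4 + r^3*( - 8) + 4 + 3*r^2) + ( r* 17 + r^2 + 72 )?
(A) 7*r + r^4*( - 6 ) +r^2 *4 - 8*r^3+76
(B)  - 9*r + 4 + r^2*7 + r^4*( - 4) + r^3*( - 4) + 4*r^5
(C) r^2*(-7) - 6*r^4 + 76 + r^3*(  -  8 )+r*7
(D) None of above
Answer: A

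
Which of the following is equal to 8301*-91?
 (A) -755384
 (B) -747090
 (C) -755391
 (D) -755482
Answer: C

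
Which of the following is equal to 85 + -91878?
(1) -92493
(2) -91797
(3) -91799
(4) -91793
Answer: 4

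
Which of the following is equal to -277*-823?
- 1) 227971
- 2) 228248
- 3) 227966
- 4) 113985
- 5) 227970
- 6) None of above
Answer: 1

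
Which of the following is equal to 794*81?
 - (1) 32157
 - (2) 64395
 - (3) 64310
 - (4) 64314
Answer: 4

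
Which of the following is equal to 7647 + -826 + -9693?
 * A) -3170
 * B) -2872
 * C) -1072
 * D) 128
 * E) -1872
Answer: B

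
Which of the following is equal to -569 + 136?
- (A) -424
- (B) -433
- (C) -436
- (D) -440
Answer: B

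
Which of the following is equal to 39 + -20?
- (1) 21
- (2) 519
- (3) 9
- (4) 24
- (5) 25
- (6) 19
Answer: 6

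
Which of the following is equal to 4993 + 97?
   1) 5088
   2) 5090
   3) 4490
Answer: 2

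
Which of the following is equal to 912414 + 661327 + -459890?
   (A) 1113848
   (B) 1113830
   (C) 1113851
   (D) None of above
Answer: C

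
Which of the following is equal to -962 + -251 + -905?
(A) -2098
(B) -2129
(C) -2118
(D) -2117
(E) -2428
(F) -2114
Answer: C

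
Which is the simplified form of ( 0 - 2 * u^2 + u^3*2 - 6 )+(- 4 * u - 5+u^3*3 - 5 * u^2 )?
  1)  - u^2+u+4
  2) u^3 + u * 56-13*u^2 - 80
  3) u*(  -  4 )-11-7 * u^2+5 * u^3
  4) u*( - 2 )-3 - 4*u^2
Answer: 3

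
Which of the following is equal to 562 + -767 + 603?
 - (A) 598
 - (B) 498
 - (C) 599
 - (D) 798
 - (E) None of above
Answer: E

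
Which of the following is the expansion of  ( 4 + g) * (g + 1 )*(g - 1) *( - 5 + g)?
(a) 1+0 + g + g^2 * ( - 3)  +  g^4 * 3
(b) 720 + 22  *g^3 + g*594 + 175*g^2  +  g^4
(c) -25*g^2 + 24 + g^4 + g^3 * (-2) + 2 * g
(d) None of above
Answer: d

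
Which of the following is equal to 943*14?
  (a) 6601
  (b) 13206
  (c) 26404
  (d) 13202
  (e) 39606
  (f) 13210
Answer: d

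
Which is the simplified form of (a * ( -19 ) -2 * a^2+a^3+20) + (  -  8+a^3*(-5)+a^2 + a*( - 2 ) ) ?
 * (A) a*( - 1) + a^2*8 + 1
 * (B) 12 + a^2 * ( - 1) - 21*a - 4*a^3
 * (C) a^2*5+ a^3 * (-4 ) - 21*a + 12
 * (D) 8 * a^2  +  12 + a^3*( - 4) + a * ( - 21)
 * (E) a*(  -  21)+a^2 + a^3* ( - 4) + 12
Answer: B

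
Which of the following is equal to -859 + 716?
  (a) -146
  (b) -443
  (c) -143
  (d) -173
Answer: c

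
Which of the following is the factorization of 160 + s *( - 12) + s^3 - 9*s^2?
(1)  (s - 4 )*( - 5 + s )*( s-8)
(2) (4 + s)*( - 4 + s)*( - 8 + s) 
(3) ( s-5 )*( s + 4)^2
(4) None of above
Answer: 4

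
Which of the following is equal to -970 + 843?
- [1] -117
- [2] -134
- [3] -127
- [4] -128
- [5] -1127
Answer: 3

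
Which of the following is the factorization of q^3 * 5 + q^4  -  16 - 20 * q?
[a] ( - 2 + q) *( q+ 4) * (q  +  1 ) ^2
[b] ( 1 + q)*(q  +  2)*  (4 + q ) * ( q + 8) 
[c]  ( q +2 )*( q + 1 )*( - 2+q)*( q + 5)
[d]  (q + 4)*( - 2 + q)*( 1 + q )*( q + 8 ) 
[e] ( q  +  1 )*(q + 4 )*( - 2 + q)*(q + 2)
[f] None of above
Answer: e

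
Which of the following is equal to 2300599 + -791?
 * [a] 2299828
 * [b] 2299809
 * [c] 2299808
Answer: c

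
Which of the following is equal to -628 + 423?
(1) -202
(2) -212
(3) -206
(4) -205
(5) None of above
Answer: 4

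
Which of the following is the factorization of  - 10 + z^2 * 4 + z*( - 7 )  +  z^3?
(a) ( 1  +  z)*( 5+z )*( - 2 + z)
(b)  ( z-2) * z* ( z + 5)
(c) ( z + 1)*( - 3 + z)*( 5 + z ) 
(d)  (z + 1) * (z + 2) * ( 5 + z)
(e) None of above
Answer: a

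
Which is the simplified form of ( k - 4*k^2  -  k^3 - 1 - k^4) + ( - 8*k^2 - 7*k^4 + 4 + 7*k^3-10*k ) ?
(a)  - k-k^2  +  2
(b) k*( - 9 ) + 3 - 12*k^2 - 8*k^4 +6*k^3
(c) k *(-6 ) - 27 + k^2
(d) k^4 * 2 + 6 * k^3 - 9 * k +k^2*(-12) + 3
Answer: b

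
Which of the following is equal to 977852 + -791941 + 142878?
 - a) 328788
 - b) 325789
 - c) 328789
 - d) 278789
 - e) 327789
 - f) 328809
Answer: c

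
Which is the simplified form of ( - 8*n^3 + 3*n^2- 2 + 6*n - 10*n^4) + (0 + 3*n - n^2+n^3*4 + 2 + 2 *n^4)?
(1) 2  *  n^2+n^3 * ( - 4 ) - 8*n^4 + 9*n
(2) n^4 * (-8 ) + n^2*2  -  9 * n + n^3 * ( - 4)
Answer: 1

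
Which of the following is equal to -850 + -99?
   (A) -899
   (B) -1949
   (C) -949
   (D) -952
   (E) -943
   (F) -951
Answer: C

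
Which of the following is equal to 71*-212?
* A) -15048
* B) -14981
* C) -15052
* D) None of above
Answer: C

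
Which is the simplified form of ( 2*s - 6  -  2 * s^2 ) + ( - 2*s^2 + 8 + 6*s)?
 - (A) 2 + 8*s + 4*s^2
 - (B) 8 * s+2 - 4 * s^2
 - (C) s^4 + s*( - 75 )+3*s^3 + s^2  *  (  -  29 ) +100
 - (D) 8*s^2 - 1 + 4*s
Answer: B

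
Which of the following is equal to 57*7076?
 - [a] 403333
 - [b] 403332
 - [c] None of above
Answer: b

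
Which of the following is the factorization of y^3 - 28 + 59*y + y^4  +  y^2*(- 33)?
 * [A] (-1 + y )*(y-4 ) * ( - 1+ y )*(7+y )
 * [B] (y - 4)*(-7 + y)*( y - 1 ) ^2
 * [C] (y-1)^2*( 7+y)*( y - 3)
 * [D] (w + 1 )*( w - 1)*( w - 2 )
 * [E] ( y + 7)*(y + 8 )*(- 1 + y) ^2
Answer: A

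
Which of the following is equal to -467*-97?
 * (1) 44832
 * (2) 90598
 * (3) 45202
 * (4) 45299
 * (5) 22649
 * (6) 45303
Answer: 4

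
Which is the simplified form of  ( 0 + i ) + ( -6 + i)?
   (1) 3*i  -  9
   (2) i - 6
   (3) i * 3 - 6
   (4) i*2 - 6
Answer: 4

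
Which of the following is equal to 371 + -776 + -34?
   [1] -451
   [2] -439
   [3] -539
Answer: 2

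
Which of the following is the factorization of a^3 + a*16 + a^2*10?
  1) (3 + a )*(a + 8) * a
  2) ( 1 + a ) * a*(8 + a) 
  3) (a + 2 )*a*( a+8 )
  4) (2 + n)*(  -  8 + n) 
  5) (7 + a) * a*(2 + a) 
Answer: 3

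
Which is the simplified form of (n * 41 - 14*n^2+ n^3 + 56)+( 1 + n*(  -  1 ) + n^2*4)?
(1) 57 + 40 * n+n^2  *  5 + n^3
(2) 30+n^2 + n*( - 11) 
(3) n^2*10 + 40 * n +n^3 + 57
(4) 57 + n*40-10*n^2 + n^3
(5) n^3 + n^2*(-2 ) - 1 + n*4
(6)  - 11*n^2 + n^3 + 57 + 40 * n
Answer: 4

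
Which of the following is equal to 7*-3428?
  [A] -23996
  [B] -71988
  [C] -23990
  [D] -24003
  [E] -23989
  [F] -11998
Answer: A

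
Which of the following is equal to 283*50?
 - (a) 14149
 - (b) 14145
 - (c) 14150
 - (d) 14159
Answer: c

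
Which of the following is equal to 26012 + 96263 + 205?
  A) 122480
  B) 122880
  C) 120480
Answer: A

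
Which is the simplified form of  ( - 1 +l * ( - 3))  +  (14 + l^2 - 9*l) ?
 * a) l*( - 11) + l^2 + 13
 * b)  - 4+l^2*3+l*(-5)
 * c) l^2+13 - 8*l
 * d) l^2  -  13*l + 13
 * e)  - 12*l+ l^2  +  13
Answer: e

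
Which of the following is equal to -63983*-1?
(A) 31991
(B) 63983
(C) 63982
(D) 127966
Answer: B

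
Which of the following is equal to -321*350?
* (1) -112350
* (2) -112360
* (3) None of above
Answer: 1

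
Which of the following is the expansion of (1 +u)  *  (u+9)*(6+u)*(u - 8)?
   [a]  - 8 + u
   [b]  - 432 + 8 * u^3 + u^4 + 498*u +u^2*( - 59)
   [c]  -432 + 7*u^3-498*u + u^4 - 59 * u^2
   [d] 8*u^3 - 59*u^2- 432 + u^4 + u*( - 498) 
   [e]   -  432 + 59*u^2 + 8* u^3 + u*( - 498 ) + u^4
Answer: d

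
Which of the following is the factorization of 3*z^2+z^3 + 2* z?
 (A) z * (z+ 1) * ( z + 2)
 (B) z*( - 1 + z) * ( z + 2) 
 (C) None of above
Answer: A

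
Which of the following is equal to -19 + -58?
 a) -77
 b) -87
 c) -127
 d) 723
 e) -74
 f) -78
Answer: a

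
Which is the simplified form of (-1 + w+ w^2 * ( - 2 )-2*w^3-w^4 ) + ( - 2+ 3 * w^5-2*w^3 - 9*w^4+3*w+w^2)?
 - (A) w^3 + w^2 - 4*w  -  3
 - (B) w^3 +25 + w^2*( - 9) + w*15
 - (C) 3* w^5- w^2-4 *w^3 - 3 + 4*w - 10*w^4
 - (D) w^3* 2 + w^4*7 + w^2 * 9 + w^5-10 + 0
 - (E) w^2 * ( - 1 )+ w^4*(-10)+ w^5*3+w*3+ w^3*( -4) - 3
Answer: C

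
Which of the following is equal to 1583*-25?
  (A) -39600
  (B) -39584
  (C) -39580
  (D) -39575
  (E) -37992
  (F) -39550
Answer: D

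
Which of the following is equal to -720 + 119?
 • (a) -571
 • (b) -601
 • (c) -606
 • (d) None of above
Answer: b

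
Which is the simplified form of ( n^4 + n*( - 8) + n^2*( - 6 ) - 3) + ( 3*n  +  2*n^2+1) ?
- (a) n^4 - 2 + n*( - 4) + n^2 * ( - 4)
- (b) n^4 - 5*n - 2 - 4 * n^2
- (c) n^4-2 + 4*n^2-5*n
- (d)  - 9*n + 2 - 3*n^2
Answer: b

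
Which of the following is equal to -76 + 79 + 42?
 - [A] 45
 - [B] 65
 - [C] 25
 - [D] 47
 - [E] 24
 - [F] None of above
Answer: A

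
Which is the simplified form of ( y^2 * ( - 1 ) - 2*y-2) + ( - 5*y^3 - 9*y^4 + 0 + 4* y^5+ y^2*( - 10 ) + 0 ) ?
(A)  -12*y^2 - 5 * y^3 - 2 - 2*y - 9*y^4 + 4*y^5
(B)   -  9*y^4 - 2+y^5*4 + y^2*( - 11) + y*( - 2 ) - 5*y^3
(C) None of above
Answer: B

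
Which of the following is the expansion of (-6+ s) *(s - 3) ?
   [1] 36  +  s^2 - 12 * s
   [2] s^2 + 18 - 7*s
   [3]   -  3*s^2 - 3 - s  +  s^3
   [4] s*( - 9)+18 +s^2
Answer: 4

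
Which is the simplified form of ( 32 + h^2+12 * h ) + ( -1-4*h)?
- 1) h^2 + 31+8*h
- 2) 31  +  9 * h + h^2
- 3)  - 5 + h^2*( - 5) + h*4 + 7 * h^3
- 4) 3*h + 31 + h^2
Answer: 1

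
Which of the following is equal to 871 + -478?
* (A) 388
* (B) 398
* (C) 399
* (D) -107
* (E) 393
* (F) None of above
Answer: E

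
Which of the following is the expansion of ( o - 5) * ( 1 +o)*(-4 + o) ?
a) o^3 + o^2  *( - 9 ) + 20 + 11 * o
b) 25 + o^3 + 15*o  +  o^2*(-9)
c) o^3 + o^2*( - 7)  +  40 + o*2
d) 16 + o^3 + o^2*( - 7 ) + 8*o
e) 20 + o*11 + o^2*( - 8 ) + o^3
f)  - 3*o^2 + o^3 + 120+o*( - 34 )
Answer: e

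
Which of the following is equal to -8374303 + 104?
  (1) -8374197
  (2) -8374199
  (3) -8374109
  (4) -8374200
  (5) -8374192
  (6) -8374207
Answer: 2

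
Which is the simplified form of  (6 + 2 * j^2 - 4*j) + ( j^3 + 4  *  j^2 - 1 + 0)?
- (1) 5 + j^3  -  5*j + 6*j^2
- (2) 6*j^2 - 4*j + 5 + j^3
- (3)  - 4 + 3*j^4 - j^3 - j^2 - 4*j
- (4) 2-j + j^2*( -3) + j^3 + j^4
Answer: 2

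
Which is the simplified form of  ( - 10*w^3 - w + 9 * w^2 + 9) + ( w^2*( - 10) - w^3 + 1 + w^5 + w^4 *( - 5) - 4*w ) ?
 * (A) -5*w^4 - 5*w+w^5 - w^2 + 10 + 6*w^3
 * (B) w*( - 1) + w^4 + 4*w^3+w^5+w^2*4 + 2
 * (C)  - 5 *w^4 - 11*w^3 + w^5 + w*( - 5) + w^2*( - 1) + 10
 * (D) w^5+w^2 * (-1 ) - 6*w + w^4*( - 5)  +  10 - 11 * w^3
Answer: C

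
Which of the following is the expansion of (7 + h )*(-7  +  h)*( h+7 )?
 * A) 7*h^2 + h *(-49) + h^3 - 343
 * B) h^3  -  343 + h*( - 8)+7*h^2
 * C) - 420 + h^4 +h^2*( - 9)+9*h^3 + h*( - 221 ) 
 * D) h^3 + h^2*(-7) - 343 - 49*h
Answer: A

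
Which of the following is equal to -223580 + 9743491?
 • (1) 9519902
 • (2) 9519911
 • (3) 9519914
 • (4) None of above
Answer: 2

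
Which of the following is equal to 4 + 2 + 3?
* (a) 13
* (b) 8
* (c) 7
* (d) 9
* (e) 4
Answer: d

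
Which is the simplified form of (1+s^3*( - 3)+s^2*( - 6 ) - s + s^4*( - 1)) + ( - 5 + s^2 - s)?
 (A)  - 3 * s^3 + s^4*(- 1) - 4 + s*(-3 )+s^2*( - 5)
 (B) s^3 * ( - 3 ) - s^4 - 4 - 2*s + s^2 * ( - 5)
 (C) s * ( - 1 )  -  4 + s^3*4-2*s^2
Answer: B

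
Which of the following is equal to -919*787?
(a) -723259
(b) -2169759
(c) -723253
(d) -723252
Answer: c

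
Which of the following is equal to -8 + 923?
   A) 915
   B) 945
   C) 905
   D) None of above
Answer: A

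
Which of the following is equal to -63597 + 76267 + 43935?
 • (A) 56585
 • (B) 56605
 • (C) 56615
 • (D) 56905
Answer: B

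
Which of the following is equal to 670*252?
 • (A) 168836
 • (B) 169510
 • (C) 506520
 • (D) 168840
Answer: D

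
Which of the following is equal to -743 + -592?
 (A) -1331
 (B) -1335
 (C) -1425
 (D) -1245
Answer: B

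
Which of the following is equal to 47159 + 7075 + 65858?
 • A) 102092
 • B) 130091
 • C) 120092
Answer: C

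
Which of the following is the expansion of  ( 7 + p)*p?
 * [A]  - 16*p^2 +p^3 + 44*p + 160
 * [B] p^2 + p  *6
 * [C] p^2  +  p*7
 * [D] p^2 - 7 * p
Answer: C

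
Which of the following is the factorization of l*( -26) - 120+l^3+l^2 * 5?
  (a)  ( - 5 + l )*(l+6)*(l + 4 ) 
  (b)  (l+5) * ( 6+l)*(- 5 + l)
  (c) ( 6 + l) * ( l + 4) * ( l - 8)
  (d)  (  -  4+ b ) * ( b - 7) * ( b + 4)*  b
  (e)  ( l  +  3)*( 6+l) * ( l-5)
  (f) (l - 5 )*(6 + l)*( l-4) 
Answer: a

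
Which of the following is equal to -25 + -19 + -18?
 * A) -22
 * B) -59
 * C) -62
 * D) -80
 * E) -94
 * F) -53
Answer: C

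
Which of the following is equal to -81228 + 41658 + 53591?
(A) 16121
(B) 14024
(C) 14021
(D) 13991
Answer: C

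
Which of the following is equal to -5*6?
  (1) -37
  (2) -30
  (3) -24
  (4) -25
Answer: 2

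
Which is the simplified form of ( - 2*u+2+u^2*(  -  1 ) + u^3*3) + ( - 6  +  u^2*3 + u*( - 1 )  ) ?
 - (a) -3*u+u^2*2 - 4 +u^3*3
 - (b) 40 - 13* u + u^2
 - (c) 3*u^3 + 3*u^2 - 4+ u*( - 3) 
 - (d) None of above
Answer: a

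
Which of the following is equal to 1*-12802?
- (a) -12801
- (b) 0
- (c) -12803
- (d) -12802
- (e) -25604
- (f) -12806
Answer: d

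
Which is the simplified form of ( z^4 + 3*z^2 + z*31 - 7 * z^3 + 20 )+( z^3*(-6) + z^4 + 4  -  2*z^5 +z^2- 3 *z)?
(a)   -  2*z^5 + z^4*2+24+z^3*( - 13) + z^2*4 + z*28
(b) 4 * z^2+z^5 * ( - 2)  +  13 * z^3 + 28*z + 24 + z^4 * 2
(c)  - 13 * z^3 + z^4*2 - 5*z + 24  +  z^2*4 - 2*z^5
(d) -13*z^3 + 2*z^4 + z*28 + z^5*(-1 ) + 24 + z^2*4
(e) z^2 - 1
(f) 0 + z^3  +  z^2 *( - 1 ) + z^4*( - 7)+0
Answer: a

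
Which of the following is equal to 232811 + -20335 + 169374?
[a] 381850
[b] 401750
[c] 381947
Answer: a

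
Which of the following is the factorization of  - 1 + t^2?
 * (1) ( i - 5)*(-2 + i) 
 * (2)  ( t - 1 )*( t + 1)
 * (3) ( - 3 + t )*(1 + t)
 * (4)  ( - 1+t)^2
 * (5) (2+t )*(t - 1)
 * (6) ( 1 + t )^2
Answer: 2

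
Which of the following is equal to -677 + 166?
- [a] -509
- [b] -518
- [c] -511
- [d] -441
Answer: c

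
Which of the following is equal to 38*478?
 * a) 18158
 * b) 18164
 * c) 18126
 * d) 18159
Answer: b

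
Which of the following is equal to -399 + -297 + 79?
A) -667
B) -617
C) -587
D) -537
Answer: B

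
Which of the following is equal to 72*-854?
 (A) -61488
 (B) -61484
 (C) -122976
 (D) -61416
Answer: A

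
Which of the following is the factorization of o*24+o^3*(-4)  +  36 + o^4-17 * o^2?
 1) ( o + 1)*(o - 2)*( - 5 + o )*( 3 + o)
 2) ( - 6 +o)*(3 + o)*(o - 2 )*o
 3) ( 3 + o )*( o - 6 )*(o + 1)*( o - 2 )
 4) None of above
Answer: 3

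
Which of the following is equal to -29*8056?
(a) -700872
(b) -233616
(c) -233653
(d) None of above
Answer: d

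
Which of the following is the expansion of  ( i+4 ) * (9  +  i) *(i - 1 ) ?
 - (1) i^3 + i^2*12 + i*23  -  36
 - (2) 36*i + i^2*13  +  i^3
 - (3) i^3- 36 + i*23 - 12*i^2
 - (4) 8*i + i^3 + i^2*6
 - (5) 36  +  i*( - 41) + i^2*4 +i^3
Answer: 1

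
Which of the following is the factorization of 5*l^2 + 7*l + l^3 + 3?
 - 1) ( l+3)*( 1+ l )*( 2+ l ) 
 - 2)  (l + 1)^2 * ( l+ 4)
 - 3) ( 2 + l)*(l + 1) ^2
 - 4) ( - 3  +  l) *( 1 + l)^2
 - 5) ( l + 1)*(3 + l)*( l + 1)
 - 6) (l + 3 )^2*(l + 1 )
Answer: 5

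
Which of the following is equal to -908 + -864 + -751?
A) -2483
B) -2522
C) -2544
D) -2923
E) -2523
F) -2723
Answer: E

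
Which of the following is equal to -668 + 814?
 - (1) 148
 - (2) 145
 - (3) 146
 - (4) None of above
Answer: 3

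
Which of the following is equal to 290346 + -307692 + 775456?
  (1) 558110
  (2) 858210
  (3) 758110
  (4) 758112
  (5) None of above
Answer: 3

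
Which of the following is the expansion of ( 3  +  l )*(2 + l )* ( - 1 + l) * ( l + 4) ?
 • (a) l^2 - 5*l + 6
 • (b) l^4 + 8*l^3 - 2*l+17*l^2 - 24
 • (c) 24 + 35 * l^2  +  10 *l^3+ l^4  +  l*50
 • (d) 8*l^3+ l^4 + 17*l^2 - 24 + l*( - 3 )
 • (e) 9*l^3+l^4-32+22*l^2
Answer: b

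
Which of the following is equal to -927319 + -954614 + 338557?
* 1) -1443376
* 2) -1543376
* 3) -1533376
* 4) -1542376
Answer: 2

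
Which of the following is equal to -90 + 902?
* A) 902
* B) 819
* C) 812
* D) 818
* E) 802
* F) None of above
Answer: C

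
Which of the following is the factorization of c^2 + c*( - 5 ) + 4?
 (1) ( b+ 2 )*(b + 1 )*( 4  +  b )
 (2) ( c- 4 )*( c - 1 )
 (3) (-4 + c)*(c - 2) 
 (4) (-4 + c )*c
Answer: 2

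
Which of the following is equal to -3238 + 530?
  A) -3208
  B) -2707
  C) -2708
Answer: C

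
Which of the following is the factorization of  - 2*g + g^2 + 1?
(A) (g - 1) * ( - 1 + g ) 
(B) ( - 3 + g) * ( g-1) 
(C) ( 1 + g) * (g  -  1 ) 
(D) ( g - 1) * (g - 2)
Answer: A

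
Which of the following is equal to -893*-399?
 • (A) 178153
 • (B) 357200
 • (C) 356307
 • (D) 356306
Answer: C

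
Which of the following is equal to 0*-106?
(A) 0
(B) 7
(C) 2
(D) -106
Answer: A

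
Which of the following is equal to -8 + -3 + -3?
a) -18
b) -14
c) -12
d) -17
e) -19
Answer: b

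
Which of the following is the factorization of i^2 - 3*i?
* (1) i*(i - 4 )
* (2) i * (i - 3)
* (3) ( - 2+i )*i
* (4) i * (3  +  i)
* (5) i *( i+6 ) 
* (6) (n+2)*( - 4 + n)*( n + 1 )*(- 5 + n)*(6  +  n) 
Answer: 2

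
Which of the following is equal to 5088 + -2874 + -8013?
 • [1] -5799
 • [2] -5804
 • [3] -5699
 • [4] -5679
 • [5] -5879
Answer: 1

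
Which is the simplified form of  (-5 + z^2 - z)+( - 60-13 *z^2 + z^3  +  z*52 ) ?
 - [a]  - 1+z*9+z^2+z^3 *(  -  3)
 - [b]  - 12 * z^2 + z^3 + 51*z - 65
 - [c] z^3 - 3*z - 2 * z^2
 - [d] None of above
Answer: b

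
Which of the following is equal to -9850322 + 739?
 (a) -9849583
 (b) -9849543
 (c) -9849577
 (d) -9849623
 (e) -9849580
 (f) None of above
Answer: a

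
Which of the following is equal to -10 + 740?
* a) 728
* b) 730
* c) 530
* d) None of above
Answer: b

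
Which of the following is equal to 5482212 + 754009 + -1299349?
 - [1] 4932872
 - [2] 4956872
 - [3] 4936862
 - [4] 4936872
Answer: 4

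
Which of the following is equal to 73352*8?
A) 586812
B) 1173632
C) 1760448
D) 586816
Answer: D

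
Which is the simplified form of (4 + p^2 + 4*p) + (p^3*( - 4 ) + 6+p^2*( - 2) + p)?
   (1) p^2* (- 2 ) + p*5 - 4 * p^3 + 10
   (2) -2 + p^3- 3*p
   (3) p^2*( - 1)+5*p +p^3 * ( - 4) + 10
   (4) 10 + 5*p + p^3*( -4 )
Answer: 3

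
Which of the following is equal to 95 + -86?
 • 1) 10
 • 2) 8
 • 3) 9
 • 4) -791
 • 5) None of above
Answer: 3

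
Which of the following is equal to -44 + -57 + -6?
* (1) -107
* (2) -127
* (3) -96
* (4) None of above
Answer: 1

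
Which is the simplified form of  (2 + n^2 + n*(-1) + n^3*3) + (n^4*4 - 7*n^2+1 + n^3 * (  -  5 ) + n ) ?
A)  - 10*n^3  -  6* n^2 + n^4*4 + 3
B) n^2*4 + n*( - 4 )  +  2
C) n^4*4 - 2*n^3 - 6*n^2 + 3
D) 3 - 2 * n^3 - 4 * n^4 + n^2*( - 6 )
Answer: C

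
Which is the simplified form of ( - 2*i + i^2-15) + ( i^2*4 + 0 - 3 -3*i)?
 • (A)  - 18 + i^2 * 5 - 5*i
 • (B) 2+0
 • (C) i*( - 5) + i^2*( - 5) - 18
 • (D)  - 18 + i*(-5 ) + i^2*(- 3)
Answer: A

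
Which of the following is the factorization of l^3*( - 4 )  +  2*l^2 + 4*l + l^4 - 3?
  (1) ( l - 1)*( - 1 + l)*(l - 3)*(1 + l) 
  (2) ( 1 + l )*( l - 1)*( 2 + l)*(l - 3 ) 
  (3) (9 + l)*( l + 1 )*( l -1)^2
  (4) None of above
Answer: 1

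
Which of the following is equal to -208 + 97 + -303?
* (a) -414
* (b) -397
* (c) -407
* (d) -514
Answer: a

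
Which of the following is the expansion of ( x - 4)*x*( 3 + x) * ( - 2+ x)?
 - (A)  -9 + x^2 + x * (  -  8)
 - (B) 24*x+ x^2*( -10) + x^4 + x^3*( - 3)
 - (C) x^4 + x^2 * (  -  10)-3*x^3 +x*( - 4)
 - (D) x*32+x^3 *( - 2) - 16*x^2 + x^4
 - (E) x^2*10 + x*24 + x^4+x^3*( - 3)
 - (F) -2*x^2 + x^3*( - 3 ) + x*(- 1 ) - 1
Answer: B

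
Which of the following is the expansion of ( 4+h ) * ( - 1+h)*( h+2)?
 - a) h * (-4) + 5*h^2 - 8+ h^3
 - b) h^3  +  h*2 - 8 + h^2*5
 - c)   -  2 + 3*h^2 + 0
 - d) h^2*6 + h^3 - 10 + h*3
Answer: b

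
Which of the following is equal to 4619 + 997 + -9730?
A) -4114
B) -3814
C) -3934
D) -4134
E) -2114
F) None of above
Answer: A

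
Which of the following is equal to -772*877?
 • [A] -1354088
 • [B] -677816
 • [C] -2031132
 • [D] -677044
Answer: D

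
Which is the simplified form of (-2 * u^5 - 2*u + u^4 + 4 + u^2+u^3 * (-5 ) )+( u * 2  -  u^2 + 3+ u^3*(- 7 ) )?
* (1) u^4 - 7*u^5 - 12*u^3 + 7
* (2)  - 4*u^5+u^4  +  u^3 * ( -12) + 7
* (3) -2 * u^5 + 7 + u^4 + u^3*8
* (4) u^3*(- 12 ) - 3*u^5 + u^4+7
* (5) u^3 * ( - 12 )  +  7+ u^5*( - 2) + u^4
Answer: 5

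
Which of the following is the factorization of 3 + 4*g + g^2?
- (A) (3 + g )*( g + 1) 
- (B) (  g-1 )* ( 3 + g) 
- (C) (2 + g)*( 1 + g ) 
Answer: A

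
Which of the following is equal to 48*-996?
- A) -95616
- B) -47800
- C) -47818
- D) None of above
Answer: D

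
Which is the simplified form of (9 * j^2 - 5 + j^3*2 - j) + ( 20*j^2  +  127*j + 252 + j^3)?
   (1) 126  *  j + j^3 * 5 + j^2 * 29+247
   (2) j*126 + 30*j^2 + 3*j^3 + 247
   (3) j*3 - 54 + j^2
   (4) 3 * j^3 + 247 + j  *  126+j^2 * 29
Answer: 4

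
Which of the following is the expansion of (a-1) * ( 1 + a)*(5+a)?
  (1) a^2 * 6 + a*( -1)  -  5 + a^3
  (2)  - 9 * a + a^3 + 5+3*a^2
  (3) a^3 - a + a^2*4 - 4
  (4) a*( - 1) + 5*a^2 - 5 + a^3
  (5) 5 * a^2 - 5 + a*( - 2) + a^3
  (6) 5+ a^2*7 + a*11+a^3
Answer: 4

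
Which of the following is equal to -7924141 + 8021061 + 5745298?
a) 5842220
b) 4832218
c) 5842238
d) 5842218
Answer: d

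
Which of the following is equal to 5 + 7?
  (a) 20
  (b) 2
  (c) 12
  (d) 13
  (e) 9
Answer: c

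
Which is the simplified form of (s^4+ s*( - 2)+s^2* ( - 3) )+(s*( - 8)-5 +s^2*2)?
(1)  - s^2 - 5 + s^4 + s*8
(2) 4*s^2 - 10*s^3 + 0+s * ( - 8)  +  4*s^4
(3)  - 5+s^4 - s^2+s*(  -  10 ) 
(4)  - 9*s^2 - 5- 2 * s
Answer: 3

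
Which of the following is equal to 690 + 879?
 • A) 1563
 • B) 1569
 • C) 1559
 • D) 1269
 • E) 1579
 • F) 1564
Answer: B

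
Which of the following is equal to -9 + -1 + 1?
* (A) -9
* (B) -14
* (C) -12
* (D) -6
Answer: A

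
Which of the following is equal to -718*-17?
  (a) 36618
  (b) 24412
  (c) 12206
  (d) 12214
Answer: c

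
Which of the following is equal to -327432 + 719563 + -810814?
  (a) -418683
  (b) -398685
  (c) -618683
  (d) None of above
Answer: a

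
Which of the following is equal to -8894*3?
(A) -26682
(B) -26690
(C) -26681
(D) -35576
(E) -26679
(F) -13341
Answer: A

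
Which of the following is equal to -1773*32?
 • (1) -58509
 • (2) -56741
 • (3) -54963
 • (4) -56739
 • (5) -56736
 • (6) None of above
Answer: 5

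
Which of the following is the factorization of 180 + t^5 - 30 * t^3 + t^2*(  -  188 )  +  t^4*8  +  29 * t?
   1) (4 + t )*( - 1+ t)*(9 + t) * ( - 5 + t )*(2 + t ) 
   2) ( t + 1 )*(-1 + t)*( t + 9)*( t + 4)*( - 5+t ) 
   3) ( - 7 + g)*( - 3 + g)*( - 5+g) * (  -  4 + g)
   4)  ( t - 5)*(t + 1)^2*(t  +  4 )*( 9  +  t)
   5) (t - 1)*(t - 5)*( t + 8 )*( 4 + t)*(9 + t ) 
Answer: 2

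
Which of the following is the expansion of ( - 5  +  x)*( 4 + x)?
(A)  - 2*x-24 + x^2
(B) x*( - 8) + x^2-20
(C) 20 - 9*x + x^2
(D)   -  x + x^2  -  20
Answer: D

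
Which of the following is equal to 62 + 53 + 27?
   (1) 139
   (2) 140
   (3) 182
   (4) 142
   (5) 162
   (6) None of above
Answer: 4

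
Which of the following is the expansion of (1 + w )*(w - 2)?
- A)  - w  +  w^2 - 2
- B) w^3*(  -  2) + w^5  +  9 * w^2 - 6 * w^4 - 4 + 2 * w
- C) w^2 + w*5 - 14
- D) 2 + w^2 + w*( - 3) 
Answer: A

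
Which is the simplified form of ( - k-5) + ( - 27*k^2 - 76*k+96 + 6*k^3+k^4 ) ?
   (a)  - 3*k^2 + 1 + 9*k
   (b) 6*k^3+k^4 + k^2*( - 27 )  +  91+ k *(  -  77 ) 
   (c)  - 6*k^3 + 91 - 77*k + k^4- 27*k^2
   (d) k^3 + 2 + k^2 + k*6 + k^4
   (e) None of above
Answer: b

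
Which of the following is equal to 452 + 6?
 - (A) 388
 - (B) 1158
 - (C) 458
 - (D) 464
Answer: C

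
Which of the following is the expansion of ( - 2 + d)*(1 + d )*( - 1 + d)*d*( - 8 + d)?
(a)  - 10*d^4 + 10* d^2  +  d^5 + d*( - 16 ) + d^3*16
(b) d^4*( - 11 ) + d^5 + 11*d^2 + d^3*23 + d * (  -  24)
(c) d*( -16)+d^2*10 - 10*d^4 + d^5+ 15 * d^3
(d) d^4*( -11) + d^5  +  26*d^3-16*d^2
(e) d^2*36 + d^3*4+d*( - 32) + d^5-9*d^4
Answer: c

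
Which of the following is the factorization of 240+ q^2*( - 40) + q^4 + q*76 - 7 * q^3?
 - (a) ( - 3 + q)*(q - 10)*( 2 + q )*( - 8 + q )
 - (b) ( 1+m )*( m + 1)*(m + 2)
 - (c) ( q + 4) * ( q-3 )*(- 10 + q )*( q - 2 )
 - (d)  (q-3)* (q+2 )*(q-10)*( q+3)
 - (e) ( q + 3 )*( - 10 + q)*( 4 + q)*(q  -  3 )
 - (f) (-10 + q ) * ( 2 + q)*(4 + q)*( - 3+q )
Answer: f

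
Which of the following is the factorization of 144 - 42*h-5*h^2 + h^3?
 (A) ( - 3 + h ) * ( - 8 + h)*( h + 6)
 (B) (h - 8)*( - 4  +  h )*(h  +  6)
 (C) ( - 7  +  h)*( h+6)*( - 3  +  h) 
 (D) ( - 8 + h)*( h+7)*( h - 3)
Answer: A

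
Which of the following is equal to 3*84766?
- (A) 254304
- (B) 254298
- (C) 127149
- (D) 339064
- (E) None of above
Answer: B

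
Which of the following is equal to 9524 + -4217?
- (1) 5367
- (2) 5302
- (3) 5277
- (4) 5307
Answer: 4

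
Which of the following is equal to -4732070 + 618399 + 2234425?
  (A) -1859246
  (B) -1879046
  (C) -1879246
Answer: C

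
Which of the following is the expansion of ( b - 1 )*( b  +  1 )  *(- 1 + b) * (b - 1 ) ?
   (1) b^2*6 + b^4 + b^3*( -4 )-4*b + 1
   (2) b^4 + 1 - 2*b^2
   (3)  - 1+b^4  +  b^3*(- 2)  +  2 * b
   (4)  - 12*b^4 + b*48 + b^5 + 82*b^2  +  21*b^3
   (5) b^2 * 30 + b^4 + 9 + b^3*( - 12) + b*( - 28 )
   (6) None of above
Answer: 3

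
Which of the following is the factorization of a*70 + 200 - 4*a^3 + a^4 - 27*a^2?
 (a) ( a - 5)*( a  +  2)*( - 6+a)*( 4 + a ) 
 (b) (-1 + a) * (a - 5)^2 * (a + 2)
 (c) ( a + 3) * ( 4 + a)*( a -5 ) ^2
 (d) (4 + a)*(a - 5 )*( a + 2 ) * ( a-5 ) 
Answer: d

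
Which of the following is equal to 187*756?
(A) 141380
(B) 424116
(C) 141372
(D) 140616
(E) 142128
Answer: C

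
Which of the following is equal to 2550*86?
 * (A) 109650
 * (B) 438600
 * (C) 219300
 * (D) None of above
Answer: C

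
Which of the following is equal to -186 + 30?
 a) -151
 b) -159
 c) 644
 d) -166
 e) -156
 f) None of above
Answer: e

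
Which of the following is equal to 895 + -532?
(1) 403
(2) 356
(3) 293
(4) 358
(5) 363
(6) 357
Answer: 5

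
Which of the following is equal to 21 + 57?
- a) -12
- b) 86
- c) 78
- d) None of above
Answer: c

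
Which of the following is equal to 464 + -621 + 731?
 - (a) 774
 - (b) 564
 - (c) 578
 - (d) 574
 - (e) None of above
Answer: d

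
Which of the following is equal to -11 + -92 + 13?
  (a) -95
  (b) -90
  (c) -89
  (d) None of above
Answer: b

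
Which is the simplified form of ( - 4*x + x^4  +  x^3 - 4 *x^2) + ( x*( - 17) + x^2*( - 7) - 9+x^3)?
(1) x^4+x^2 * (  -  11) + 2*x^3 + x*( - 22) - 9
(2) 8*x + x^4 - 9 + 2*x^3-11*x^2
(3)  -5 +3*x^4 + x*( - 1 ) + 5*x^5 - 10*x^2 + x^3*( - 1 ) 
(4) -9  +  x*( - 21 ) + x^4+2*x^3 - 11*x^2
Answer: 4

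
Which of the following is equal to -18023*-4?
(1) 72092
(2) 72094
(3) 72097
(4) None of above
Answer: 1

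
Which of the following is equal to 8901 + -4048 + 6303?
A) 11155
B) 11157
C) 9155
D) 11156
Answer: D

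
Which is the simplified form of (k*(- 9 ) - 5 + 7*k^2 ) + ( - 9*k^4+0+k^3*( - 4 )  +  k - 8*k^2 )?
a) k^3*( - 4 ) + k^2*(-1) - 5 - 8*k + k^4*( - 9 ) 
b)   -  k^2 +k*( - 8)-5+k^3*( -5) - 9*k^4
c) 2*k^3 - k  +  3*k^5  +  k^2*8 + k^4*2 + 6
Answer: a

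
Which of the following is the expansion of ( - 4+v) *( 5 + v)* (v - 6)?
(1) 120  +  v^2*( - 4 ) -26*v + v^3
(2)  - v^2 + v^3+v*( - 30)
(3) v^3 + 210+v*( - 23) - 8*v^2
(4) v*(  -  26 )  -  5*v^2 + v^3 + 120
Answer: 4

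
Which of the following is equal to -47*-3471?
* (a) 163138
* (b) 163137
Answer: b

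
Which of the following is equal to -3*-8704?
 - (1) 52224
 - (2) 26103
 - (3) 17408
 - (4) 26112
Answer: 4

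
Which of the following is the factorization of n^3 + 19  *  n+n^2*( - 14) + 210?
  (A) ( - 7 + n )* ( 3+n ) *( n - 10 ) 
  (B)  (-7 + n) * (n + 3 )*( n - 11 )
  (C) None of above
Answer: A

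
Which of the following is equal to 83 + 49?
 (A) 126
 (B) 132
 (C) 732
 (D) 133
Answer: B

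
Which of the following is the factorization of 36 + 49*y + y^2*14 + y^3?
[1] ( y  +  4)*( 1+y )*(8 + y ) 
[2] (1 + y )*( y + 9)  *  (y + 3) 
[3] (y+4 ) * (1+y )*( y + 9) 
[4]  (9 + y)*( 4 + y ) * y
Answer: 3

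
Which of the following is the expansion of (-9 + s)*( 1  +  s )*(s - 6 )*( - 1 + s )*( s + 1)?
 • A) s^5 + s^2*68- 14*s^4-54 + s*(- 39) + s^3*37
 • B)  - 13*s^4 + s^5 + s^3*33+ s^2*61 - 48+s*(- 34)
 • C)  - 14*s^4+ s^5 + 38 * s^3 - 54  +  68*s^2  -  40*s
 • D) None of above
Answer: D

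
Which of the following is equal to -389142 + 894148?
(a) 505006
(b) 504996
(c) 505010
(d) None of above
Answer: a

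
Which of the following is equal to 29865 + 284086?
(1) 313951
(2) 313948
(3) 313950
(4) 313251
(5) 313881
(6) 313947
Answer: 1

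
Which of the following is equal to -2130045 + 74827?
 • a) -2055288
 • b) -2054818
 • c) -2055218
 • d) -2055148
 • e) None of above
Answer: c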